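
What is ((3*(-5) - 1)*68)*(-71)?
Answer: 77248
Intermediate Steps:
((3*(-5) - 1)*68)*(-71) = ((-15 - 1)*68)*(-71) = -16*68*(-71) = -1088*(-71) = 77248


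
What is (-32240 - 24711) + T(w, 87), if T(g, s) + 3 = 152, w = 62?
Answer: -56802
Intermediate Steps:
T(g, s) = 149 (T(g, s) = -3 + 152 = 149)
(-32240 - 24711) + T(w, 87) = (-32240 - 24711) + 149 = -56951 + 149 = -56802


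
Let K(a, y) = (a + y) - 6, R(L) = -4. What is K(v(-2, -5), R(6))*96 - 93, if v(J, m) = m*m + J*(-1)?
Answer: 1539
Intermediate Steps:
v(J, m) = m**2 - J
K(a, y) = -6 + a + y
K(v(-2, -5), R(6))*96 - 93 = (-6 + ((-5)**2 - 1*(-2)) - 4)*96 - 93 = (-6 + (25 + 2) - 4)*96 - 93 = (-6 + 27 - 4)*96 - 93 = 17*96 - 93 = 1632 - 93 = 1539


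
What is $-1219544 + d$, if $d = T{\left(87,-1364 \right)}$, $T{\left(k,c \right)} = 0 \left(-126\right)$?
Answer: $-1219544$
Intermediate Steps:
$T{\left(k,c \right)} = 0$
$d = 0$
$-1219544 + d = -1219544 + 0 = -1219544$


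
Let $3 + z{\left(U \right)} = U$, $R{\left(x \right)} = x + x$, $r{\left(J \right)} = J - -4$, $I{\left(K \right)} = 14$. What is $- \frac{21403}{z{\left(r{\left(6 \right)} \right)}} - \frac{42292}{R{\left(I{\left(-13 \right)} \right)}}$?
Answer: $-4568$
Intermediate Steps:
$r{\left(J \right)} = 4 + J$ ($r{\left(J \right)} = J + 4 = 4 + J$)
$R{\left(x \right)} = 2 x$
$z{\left(U \right)} = -3 + U$
$- \frac{21403}{z{\left(r{\left(6 \right)} \right)}} - \frac{42292}{R{\left(I{\left(-13 \right)} \right)}} = - \frac{21403}{-3 + \left(4 + 6\right)} - \frac{42292}{2 \cdot 14} = - \frac{21403}{-3 + 10} - \frac{42292}{28} = - \frac{21403}{7} - \frac{10573}{7} = -4568$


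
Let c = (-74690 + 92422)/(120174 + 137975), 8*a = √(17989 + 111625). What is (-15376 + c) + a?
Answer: -3969281292/258149 + √129614/8 ≈ -15331.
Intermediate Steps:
a = √129614/8 (a = √(17989 + 111625)/8 = √129614/8 ≈ 45.002)
c = 17732/258149 ≈ 0.068689
(-15376 + c) + a = (-15376 + 17732/258149) + √129614/8 = -3969281292/258149 + √129614/8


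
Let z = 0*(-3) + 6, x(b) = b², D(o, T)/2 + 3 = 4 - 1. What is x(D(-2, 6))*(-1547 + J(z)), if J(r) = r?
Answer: 0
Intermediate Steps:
D(o, T) = 0 (D(o, T) = -6 + 2*(4 - 1) = -6 + 2*3 = -6 + 6 = 0)
z = 6 (z = 0 + 6 = 6)
x(D(-2, 6))*(-1547 + J(z)) = 0²*(-1547 + 6) = 0*(-1541) = 0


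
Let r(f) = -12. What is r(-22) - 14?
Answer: -26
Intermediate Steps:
r(-22) - 14 = -12 - 14 = -26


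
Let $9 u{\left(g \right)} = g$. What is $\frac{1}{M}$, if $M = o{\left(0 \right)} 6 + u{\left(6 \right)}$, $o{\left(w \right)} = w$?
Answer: $\frac{3}{2} \approx 1.5$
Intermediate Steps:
$u{\left(g \right)} = \frac{g}{9}$
$M = \frac{2}{3}$ ($M = 0 \cdot 6 + \frac{1}{9} \cdot 6 = 0 + \frac{2}{3} = \frac{2}{3} \approx 0.66667$)
$\frac{1}{M} = \frac{1}{\frac{2}{3}} = \frac{3}{2}$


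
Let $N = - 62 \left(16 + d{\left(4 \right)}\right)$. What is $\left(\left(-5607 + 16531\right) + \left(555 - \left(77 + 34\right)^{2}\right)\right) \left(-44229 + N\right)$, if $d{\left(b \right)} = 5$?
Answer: $38337102$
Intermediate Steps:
$N = -1302$ ($N = - 62 \left(16 + 5\right) = \left(-62\right) 21 = -1302$)
$\left(\left(-5607 + 16531\right) + \left(555 - \left(77 + 34\right)^{2}\right)\right) \left(-44229 + N\right) = \left(\left(-5607 + 16531\right) + \left(555 - \left(77 + 34\right)^{2}\right)\right) \left(-44229 - 1302\right) = \left(10924 + \left(555 - 111^{2}\right)\right) \left(-45531\right) = \left(10924 + \left(555 - 12321\right)\right) \left(-45531\right) = \left(10924 - 11766\right) \left(-45531\right) = \left(-842\right) \left(-45531\right) = 38337102$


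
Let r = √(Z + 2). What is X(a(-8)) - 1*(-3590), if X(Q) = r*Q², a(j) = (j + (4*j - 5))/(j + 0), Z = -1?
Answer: 231785/64 ≈ 3621.6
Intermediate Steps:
a(j) = (-5 + 5*j)/j (a(j) = (j + (-5 + 4*j))/j = (-5 + 5*j)/j)
r = 1 (r = √(-1 + 2) = √1 = 1)
X(Q) = Q² (X(Q) = 1*Q² = Q²)
X(a(-8)) - 1*(-3590) = (5 - 5/(-8))² - 1*(-3590) = (5 - 5*(-⅛))² + 3590 = (5 + 5/8)² + 3590 = (45/8)² + 3590 = 2025/64 + 3590 = 231785/64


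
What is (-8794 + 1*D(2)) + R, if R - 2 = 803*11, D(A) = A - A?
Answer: 41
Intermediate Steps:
D(A) = 0
R = 8835 (R = 2 + 803*11 = 2 + 8833 = 8835)
(-8794 + 1*D(2)) + R = (-8794 + 1*0) + 8835 = (-8794 + 0) + 8835 = -8794 + 8835 = 41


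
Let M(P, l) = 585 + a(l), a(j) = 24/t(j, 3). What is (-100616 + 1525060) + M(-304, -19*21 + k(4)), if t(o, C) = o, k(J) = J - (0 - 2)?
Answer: 186678791/131 ≈ 1.4250e+6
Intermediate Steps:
k(J) = 2 + J (k(J) = J - 1*(-2) = J + 2 = 2 + J)
a(j) = 24/j
M(P, l) = 585 + 24/l
(-100616 + 1525060) + M(-304, -19*21 + k(4)) = (-100616 + 1525060) + (585 + 24/(-19*21 + (2 + 4))) = 1424444 + (585 + 24/(-399 + 6)) = 1424444 + (585 + 24/(-393)) = 1424444 + (585 + 24*(-1/393)) = 1424444 + (585 - 8/131) = 1424444 + 76627/131 = 186678791/131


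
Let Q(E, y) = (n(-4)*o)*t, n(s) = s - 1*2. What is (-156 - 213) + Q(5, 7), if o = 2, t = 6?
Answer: -441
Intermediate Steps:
n(s) = -2 + s (n(s) = s - 2 = -2 + s)
Q(E, y) = -72 (Q(E, y) = ((-2 - 4)*2)*6 = -6*2*6 = -12*6 = -72)
(-156 - 213) + Q(5, 7) = (-156 - 213) - 72 = -369 - 72 = -441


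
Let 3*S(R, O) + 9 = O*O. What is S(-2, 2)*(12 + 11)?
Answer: -115/3 ≈ -38.333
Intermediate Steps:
S(R, O) = -3 + O²/3 (S(R, O) = -3 + (O*O)/3 = -3 + O²/3)
S(-2, 2)*(12 + 11) = (-3 + (⅓)*2²)*(12 + 11) = (-3 + (⅓)*4)*23 = (-3 + 4/3)*23 = -5/3*23 = -115/3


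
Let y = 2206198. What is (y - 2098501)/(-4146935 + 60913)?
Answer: -107697/4086022 ≈ -0.026357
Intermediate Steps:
(y - 2098501)/(-4146935 + 60913) = (2206198 - 2098501)/(-4146935 + 60913) = 107697/(-4086022) = 107697*(-1/4086022) = -107697/4086022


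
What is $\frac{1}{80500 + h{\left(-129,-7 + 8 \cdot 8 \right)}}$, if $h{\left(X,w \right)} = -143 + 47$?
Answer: $\frac{1}{80404} \approx 1.2437 \cdot 10^{-5}$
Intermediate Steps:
$h{\left(X,w \right)} = -96$
$\frac{1}{80500 + h{\left(-129,-7 + 8 \cdot 8 \right)}} = \frac{1}{80500 - 96} = \frac{1}{80404}$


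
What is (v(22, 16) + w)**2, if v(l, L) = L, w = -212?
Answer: 38416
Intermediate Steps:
(v(22, 16) + w)**2 = (16 - 212)**2 = (-196)**2 = 38416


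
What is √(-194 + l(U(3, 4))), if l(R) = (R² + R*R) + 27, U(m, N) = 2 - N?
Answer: I*√159 ≈ 12.61*I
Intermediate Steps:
l(R) = 27 + 2*R² (l(R) = (R² + R²) + 27 = 2*R² + 27 = 27 + 2*R²)
√(-194 + l(U(3, 4))) = √(-194 + (27 + 2*(2 - 1*4)²)) = √(-194 + (27 + 2*(2 - 4)²)) = √(-194 + (27 + 2*(-2)²)) = √(-194 + (27 + 2*4)) = √(-194 + (27 + 8)) = √(-194 + 35) = √(-159) = I*√159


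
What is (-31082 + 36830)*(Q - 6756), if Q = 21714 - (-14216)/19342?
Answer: 831539742648/9671 ≈ 8.5983e+7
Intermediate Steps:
Q = 210003202/9671 (Q = 21714 - (-14216)/19342 = 21714 - 1*(-7108/9671) = 21714 + 7108/9671 = 210003202/9671 ≈ 21715.)
(-31082 + 36830)*(Q - 6756) = (-31082 + 36830)*(210003202/9671 - 6756) = 5748*(144665926/9671) = 831539742648/9671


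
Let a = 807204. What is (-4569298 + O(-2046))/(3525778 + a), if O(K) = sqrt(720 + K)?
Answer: -2284649/2166491 + I*sqrt(1326)/4332982 ≈ -1.0545 + 8.404e-6*I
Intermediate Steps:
(-4569298 + O(-2046))/(3525778 + a) = (-4569298 + sqrt(720 - 2046))/(3525778 + 807204) = (-4569298 + sqrt(-1326))/4332982 = (-4569298 + I*sqrt(1326))*(1/4332982) = -2284649/2166491 + I*sqrt(1326)/4332982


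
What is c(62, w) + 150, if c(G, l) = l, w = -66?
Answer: 84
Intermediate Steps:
c(62, w) + 150 = -66 + 150 = 84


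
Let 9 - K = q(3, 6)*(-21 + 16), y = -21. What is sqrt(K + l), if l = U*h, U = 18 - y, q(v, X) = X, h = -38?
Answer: I*sqrt(1443) ≈ 37.987*I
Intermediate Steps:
U = 39 (U = 18 - 1*(-21) = 18 + 21 = 39)
l = -1482 (l = 39*(-38) = -1482)
K = 39 (K = 9 - 6*(-21 + 16) = 9 - 6*(-5) = 9 - 1*(-30) = 9 + 30 = 39)
sqrt(K + l) = sqrt(39 - 1482) = sqrt(-1443) = I*sqrt(1443)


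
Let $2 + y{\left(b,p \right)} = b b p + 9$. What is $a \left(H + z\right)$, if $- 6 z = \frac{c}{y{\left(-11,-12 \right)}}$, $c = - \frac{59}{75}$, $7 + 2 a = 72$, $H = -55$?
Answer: $- \frac{464929517}{260100} \approx -1787.5$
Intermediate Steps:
$a = \frac{65}{2}$ ($a = - \frac{7}{2} + \frac{1}{2} \cdot 72 = - \frac{7}{2} + 36 = \frac{65}{2} \approx 32.5$)
$c = - \frac{59}{75}$ ($c = \left(-59\right) \frac{1}{75} = - \frac{59}{75} \approx -0.78667$)
$y{\left(b,p \right)} = 7 + p b^{2}$ ($y{\left(b,p \right)} = -2 + \left(b b p + 9\right) = -2 + \left(b^{2} p + 9\right) = -2 + \left(p b^{2} + 9\right) = -2 + \left(9 + p b^{2}\right) = 7 + p b^{2}$)
$z = - \frac{59}{650250}$ ($z = - \frac{\left(- \frac{59}{75}\right) \frac{1}{7 - 12 \left(-11\right)^{2}}}{6} = - \frac{\left(- \frac{59}{75}\right) \frac{1}{7 - 1452}}{6} = - \frac{\left(- \frac{59}{75}\right) \frac{1}{-1445}}{6} = - \frac{\left(- \frac{59}{75}\right) \left(- \frac{1}{1445}\right)}{6} = \left(- \frac{1}{6}\right) \frac{59}{108375} = - \frac{59}{650250} \approx -9.0734 \cdot 10^{-5}$)
$a \left(H + z\right) = \frac{65 \left(-55 - \frac{59}{650250}\right)}{2} = \frac{65}{2} \left(- \frac{35763809}{650250}\right) = - \frac{464929517}{260100}$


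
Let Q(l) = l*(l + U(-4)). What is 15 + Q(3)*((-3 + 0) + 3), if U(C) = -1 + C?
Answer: 15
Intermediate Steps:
Q(l) = l*(-5 + l) (Q(l) = l*(l + (-1 - 4)) = l*(l - 5) = l*(-5 + l))
15 + Q(3)*((-3 + 0) + 3) = 15 + (3*(-5 + 3))*((-3 + 0) + 3) = 15 + (3*(-2))*(-3 + 3) = 15 - 6*0 = 15 + 0 = 15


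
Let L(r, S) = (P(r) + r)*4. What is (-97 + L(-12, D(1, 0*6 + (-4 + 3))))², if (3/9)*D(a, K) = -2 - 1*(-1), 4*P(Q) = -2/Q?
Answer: 755161/36 ≈ 20977.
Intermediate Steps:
P(Q) = -1/(2*Q) (P(Q) = (-2/Q)/4 = -1/(2*Q))
D(a, K) = -3 (D(a, K) = 3*(-2 - 1*(-1)) = 3*(-2 + 1) = 3*(-1) = -3)
L(r, S) = -2/r + 4*r (L(r, S) = (-1/(2*r) + r)*4 = (r - 1/(2*r))*4 = -2/r + 4*r)
(-97 + L(-12, D(1, 0*6 + (-4 + 3))))² = (-97 + (-2/(-12) + 4*(-12)))² = (-97 + (-2*(-1/12) - 48))² = (-97 + (⅙ - 48))² = (-97 - 287/6)² = (-869/6)² = 755161/36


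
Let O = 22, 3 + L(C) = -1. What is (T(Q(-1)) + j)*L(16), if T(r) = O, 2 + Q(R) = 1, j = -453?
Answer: 1724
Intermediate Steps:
Q(R) = -1 (Q(R) = -2 + 1 = -1)
L(C) = -4 (L(C) = -3 - 1 = -4)
T(r) = 22
(T(Q(-1)) + j)*L(16) = (22 - 453)*(-4) = -431*(-4) = 1724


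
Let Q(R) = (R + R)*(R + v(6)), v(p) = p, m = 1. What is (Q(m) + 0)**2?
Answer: 196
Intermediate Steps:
Q(R) = 2*R*(6 + R) (Q(R) = (R + R)*(R + 6) = (2*R)*(6 + R) = 2*R*(6 + R))
(Q(m) + 0)**2 = (2*1*(6 + 1) + 0)**2 = (2*1*7 + 0)**2 = (14 + 0)**2 = 14**2 = 196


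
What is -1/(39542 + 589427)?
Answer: -1/628969 ≈ -1.5899e-6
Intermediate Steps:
-1/(39542 + 589427) = -1/628969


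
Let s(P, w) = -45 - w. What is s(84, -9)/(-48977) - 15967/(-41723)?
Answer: 783517787/2043467371 ≈ 0.38343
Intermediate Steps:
s(84, -9)/(-48977) - 15967/(-41723) = (-45 - 1*(-9))/(-48977) - 15967/(-41723) = (-45 + 9)*(-1/48977) - 15967*(-1/41723) = -36*(-1/48977) + 15967/41723 = 36/48977 + 15967/41723 = 783517787/2043467371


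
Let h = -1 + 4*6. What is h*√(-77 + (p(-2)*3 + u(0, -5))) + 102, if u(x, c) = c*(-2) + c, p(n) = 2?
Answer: 102 + 23*I*√66 ≈ 102.0 + 186.85*I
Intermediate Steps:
u(x, c) = -c (u(x, c) = -2*c + c = -c)
h = 23 (h = -1 + 24 = 23)
h*√(-77 + (p(-2)*3 + u(0, -5))) + 102 = 23*√(-77 + (2*3 - 1*(-5))) + 102 = 23*√(-77 + (6 + 5)) + 102 = 23*√(-77 + 11) + 102 = 23*√(-66) + 102 = 23*(I*√66) + 102 = 23*I*√66 + 102 = 102 + 23*I*√66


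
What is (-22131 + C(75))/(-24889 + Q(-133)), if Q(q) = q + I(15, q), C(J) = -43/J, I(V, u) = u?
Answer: 1659868/1886625 ≈ 0.87981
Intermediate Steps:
Q(q) = 2*q (Q(q) = q + q = 2*q)
(-22131 + C(75))/(-24889 + Q(-133)) = (-22131 - 43/75)/(-24889 + 2*(-133)) = (-22131 - 43*1/75)/(-24889 - 266) = (-22131 - 43/75)/(-25155) = -1659868/75*(-1/25155) = 1659868/1886625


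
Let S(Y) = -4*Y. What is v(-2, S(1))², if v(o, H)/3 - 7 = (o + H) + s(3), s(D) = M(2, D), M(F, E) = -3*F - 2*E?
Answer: 1089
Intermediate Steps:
s(D) = -6 - 2*D (s(D) = -3*2 - 2*D = -6 - 2*D)
v(o, H) = -15 + 3*H + 3*o (v(o, H) = 21 + 3*((o + H) + (-6 - 2*3)) = 21 + 3*((H + o) + (-6 - 6)) = 21 + 3*((H + o) - 12) = 21 + 3*(-12 + H + o) = 21 + (-36 + 3*H + 3*o) = -15 + 3*H + 3*o)
v(-2, S(1))² = (-15 + 3*(-4*1) + 3*(-2))² = (-15 + 3*(-4) - 6)² = (-15 - 12 - 6)² = (-33)² = 1089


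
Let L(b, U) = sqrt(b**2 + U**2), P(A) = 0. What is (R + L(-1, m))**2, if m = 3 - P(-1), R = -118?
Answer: (118 - sqrt(10))**2 ≈ 13188.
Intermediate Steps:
m = 3 (m = 3 - 1*0 = 3 + 0 = 3)
L(b, U) = sqrt(U**2 + b**2)
(R + L(-1, m))**2 = (-118 + sqrt(3**2 + (-1)**2))**2 = (-118 + sqrt(9 + 1))**2 = (-118 + sqrt(10))**2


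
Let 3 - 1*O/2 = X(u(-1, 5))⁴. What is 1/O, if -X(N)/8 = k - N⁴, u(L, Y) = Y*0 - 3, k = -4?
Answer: -1/427627519994 ≈ -2.3385e-12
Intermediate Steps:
u(L, Y) = -3 (u(L, Y) = 0 - 3 = -3)
X(N) = 32 + 8*N⁴ (X(N) = -8*(-4 - N⁴) = 32 + 8*N⁴)
O = -427627519994 (O = 6 - 2*(32 + 8*(-3)⁴)⁴ = 6 - 2*(32 + 8*81)⁴ = 6 - 2*(32 + 648)⁴ = 6 - 2*680⁴ = 6 - 2*213813760000 = 6 - 427627520000 = -427627519994)
1/O = 1/(-427627519994) = -1/427627519994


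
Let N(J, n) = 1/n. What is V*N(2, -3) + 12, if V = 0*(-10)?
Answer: 12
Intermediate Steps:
V = 0
V*N(2, -3) + 12 = 0/(-3) + 12 = 0*(-⅓) + 12 = 0 + 12 = 12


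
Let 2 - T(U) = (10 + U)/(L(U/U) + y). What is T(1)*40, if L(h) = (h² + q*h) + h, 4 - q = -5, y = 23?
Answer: 1140/17 ≈ 67.059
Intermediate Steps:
q = 9 (q = 4 - 1*(-5) = 4 + 5 = 9)
L(h) = h² + 10*h (L(h) = (h² + 9*h) + h = h² + 10*h)
T(U) = 29/17 - U/34 (T(U) = 2 - (10 + U)/((U/U)*(10 + U/U) + 23) = 2 - (10 + U)/(1*(10 + 1) + 23) = 2 - (10 + U)/(1*11 + 23) = 2 - (10 + U)/(11 + 23) = 2 - (10 + U)/34 = 2 - (5/17 + U/34) = 2 + (-5/17 - U/34) = 29/17 - U/34)
T(1)*40 = (29/17 - 1/34*1)*40 = (29/17 - 1/34)*40 = (57/34)*40 = 1140/17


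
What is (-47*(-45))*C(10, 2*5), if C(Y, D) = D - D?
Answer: 0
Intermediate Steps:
C(Y, D) = 0
(-47*(-45))*C(10, 2*5) = -47*(-45)*0 = 2115*0 = 0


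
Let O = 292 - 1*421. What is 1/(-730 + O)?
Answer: -1/859 ≈ -0.0011641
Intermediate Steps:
O = -129 (O = 292 - 421 = -129)
1/(-730 + O) = 1/(-730 - 129) = 1/(-859) = -1/859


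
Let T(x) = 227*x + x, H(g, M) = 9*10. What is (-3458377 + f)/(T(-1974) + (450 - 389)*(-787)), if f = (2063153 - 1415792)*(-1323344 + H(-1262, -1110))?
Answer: 856626491071/498079 ≈ 1.7199e+6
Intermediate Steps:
H(g, M) = 90
T(x) = 228*x
f = -856623032694 (f = (2063153 - 1415792)*(-1323344 + 90) = 647361*(-1323254) = -856623032694)
(-3458377 + f)/(T(-1974) + (450 - 389)*(-787)) = (-3458377 - 856623032694)/(228*(-1974) + (450 - 389)*(-787)) = -856626491071/(-450072 + 61*(-787)) = -856626491071/(-450072 - 48007) = -856626491071/(-498079) = -856626491071*(-1/498079) = 856626491071/498079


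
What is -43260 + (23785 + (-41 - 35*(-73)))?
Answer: -16961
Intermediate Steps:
-43260 + (23785 + (-41 - 35*(-73))) = -43260 + (23785 + (-41 + 2555)) = -43260 + (23785 + 2514) = -43260 + 26299 = -16961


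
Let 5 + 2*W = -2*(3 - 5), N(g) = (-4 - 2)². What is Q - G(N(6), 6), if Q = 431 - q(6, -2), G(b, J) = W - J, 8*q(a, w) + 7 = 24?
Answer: 3483/8 ≈ 435.38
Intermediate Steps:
q(a, w) = 17/8 (q(a, w) = -7/8 + (⅛)*24 = -7/8 + 3 = 17/8)
N(g) = 36 (N(g) = (-6)² = 36)
W = -½ (W = -5/2 + (-2*(3 - 5))/2 = -5/2 + (-2*(-2))/2 = -5/2 + (½)*4 = -5/2 + 2 = -½ ≈ -0.50000)
G(b, J) = -½ - J
Q = 3431/8 (Q = 431 - 1*17/8 = 431 - 17/8 = 3431/8 ≈ 428.88)
Q - G(N(6), 6) = 3431/8 - (-½ - 1*6) = 3431/8 - (-½ - 6) = 3431/8 - 1*(-13/2) = 3431/8 + 13/2 = 3483/8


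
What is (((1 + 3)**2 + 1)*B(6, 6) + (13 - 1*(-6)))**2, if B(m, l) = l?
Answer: 14641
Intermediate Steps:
(((1 + 3)**2 + 1)*B(6, 6) + (13 - 1*(-6)))**2 = (((1 + 3)**2 + 1)*6 + (13 - 1*(-6)))**2 = ((4**2 + 1)*6 + (13 + 6))**2 = ((16 + 1)*6 + 19)**2 = (17*6 + 19)**2 = (102 + 19)**2 = 121**2 = 14641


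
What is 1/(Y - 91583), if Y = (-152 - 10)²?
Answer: -1/65339 ≈ -1.5305e-5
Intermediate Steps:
Y = 26244 (Y = (-162)² = 26244)
1/(Y - 91583) = 1/(26244 - 91583) = 1/(-65339) = -1/65339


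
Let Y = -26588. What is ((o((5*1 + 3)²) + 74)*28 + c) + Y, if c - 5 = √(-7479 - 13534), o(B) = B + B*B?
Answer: 91969 + I*√21013 ≈ 91969.0 + 144.96*I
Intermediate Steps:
o(B) = B + B²
c = 5 + I*√21013 (c = 5 + √(-7479 - 13534) = 5 + √(-21013) = 5 + I*√21013 ≈ 5.0 + 144.96*I)
((o((5*1 + 3)²) + 74)*28 + c) + Y = (((5*1 + 3)²*(1 + (5*1 + 3)²) + 74)*28 + (5 + I*√21013)) - 26588 = (((5 + 3)²*(1 + (5 + 3)²) + 74)*28 + (5 + I*√21013)) - 26588 = ((8²*(1 + 8²) + 74)*28 + (5 + I*√21013)) - 26588 = ((64*(1 + 64) + 74)*28 + (5 + I*√21013)) - 26588 = ((64*65 + 74)*28 + (5 + I*√21013)) - 26588 = ((4160 + 74)*28 + (5 + I*√21013)) - 26588 = (4234*28 + (5 + I*√21013)) - 26588 = (118552 + (5 + I*√21013)) - 26588 = (118557 + I*√21013) - 26588 = 91969 + I*√21013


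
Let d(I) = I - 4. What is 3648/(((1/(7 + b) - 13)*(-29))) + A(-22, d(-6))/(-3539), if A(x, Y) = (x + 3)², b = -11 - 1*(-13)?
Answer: 28744511/2976299 ≈ 9.6578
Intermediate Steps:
d(I) = -4 + I
b = 2 (b = -11 + 13 = 2)
A(x, Y) = (3 + x)²
3648/(((1/(7 + b) - 13)*(-29))) + A(-22, d(-6))/(-3539) = 3648/(((1/(7 + 2) - 13)*(-29))) + (3 - 22)²/(-3539) = 3648/(((1/9 - 13)*(-29))) + (-19)²*(-1/3539) = 3648/(((⅑ - 13)*(-29))) + 361*(-1/3539) = 3648/((-116/9*(-29))) - 361/3539 = 3648/(3364/9) - 361/3539 = 3648*(9/3364) - 361/3539 = 8208/841 - 361/3539 = 28744511/2976299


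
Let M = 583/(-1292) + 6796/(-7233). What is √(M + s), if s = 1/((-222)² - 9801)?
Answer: I*√584386967099477893409/20498336466 ≈ 1.1793*I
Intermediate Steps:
M = -12997271/9345036 (M = 583*(-1/1292) + 6796*(-1/7233) = -583/1292 - 6796/7233 = -12997271/9345036 ≈ -1.3908)
s = 1/39483 (s = 1/(49284 - 9801) = 1/39483 ≈ 2.5327e-5)
√(M + s) = √(-12997271/9345036 + 1/39483) = √(-171053968619/122990018796) = I*√584386967099477893409/20498336466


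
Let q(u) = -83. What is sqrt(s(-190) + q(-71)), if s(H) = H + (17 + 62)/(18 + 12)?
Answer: I*sqrt(243330)/30 ≈ 16.443*I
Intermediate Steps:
s(H) = 79/30 + H (s(H) = H + 79/30 = 79/30 + H)
sqrt(s(-190) + q(-71)) = sqrt((79/30 - 190) - 83) = sqrt(-5621/30 - 83) = sqrt(-8111/30) = I*sqrt(243330)/30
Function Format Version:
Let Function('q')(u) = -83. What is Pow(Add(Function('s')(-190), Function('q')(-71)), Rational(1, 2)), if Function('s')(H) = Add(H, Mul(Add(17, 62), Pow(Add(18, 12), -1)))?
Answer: Mul(Rational(1, 30), I, Pow(243330, Rational(1, 2))) ≈ Mul(16.443, I)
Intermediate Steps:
Function('s')(H) = Add(Rational(79, 30), H) (Function('s')(H) = Add(H, Mul(79, Pow(30, -1))) = Add(H, Mul(79, Rational(1, 30))) = Add(H, Rational(79, 30)) = Add(Rational(79, 30), H))
Pow(Add(Function('s')(-190), Function('q')(-71)), Rational(1, 2)) = Pow(Add(Add(Rational(79, 30), -190), -83), Rational(1, 2)) = Pow(Add(Rational(-5621, 30), -83), Rational(1, 2)) = Pow(Rational(-8111, 30), Rational(1, 2)) = Mul(Rational(1, 30), I, Pow(243330, Rational(1, 2)))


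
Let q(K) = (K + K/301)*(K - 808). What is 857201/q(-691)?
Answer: 258017501/312814318 ≈ 0.82483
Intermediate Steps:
q(K) = 302*K*(-808 + K)/301 (q(K) = (K + K*(1/301))*(-808 + K) = (K + K/301)*(-808 + K) = (302*K/301)*(-808 + K) = 302*K*(-808 + K)/301)
857201/q(-691) = 857201/(((302/301)*(-691)*(-808 - 691))) = 857201/(((302/301)*(-691)*(-1499))) = 857201/(312814318/301) = 857201*(301/312814318) = 258017501/312814318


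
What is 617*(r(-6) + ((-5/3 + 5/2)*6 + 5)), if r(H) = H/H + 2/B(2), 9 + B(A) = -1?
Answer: 33318/5 ≈ 6663.6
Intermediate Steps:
B(A) = -10 (B(A) = -9 - 1 = -10)
r(H) = 4/5 (r(H) = H/H + 2/(-10) = 1 + 2*(-1/10) = 1 - 1/5 = 4/5)
617*(r(-6) + ((-5/3 + 5/2)*6 + 5)) = 617*(4/5 + ((-5/3 + 5/2)*6 + 5)) = 617*(4/5 + ((5/6)*6 + 5)) = 617*(4/5 + (5 + 5)) = 617*(4/5 + 10) = 617*(54/5) = 33318/5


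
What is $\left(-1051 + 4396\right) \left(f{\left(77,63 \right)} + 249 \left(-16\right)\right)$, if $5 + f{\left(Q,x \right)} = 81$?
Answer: $-13072260$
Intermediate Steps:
$f{\left(Q,x \right)} = 76$ ($f{\left(Q,x \right)} = -5 + 81 = 76$)
$\left(-1051 + 4396\right) \left(f{\left(77,63 \right)} + 249 \left(-16\right)\right) = \left(-1051 + 4396\right) \left(76 + 249 \left(-16\right)\right) = 3345 \left(76 - 3984\right) = 3345 \left(-3908\right) = -13072260$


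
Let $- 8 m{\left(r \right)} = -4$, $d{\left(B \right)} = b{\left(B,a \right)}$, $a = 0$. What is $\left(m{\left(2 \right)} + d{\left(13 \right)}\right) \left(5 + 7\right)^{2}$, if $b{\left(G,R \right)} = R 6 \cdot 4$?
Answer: $72$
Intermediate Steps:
$b{\left(G,R \right)} = 24 R$ ($b{\left(G,R \right)} = 6 R 4 = 24 R$)
$d{\left(B \right)} = 0$ ($d{\left(B \right)} = 24 \cdot 0 = 0$)
$m{\left(r \right)} = \frac{1}{2}$ ($m{\left(r \right)} = \left(- \frac{1}{8}\right) \left(-4\right) = \frac{1}{2}$)
$\left(m{\left(2 \right)} + d{\left(13 \right)}\right) \left(5 + 7\right)^{2} = \left(\frac{1}{2} + 0\right) \left(5 + 7\right)^{2} = \frac{12^{2}}{2} = \frac{1}{2} \cdot 144 = 72$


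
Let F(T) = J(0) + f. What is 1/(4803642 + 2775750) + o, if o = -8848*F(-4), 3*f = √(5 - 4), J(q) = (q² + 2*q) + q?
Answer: -22354153471/7579392 ≈ -2949.3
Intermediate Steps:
J(q) = q² + 3*q
f = ⅓ (f = √(5 - 4)/3 = √1/3 = (⅓)*1 = ⅓ ≈ 0.33333)
F(T) = ⅓ (F(T) = 0*(3 + 0) + ⅓ = 0*3 + ⅓ = 0 + ⅓ = ⅓)
o = -8848/3 (o = -8848*⅓ = -8848/3 ≈ -2949.3)
1/(4803642 + 2775750) + o = 1/(4803642 + 2775750) - 8848/3 = 1/7579392 - 8848/3 = -22354153471/7579392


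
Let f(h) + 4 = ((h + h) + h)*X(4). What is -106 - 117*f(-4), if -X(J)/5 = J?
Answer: -27718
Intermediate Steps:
X(J) = -5*J
f(h) = -4 - 60*h (f(h) = -4 + ((h + h) + h)*(-5*4) = -4 + (2*h + h)*(-20) = -4 + (3*h)*(-20) = -4 - 60*h)
-106 - 117*f(-4) = -106 - 117*(-4 - 60*(-4)) = -106 - 117*(-4 + 240) = -106 - 117*236 = -106 - 27612 = -27718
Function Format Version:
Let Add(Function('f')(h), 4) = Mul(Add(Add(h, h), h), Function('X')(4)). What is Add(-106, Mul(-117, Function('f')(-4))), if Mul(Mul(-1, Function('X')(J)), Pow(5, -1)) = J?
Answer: -27718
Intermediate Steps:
Function('X')(J) = Mul(-5, J)
Function('f')(h) = Add(-4, Mul(-60, h)) (Function('f')(h) = Add(-4, Mul(Add(Add(h, h), h), Mul(-5, 4))) = Add(-4, Mul(Add(Mul(2, h), h), -20)) = Add(-4, Mul(Mul(3, h), -20)) = Add(-4, Mul(-60, h)))
Add(-106, Mul(-117, Function('f')(-4))) = Add(-106, Mul(-117, Add(-4, Mul(-60, -4)))) = Add(-106, Mul(-117, Add(-4, 240))) = Add(-106, Mul(-117, 236)) = Add(-106, -27612) = -27718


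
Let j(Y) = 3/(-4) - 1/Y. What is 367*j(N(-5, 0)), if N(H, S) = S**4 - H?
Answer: -6973/20 ≈ -348.65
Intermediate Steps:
j(Y) = -3/4 - 1/Y (j(Y) = 3*(-1/4) - 1/Y = -3/4 - 1/Y)
367*j(N(-5, 0)) = 367*(-3/4 - 1/(0**4 - 1*(-5))) = 367*(-3/4 - 1/(0 + 5)) = 367*(-3/4 - 1/5) = 367*(-19/20) = -6973/20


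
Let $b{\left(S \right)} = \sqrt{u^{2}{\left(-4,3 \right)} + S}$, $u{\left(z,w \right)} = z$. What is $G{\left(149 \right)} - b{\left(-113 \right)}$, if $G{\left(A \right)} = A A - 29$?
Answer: $22172 - i \sqrt{97} \approx 22172.0 - 9.8489 i$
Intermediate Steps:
$G{\left(A \right)} = -29 + A^{2}$ ($G{\left(A \right)} = A^{2} - 29 = -29 + A^{2}$)
$b{\left(S \right)} = \sqrt{16 + S}$ ($b{\left(S \right)} = \sqrt{\left(-4\right)^{2} + S} = \sqrt{16 + S}$)
$G{\left(149 \right)} - b{\left(-113 \right)} = \left(-29 + 149^{2}\right) - \sqrt{16 - 113} = \left(-29 + 22201\right) - \sqrt{-97} = 22172 - i \sqrt{97}$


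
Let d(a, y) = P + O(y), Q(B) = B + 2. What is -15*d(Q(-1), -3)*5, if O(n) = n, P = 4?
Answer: -75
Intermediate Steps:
Q(B) = 2 + B
d(a, y) = 4 + y
-15*d(Q(-1), -3)*5 = -15*(4 - 3)*5 = -15*1*5 = -15*5 = -75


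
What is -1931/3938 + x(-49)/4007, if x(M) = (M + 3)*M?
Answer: 1138735/15779566 ≈ 0.072165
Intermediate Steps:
x(M) = M*(3 + M) (x(M) = (3 + M)*M = M*(3 + M))
-1931/3938 + x(-49)/4007 = -1931/3938 - 49*(3 - 49)/4007 = -1931*1/3938 - 49*(-46)*(1/4007) = -1931/3938 + 2254*(1/4007) = -1931/3938 + 2254/4007 = 1138735/15779566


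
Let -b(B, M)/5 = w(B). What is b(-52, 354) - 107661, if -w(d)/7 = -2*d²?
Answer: -296941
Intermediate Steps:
w(d) = 14*d² (w(d) = -(-14)*d² = 14*d²)
b(B, M) = -70*B²
b(-52, 354) - 107661 = -70*(-52)² - 107661 = -70*2704 - 107661 = -189280 - 107661 = -296941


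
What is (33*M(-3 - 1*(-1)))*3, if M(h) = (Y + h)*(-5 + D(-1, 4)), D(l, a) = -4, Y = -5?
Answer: 6237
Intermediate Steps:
M(h) = 45 - 9*h (M(h) = (-5 + h)*(-5 - 4) = (-5 + h)*(-9) = 45 - 9*h)
(33*M(-3 - 1*(-1)))*3 = (33*(45 - 9*(-3 - 1*(-1))))*3 = (33*(45 - 9*(-3 + 1)))*3 = (33*(45 - 9*(-2)))*3 = (33*(45 + 18))*3 = (33*63)*3 = 2079*3 = 6237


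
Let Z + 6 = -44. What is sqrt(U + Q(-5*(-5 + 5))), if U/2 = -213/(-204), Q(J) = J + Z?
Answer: 3*I*sqrt(6154)/34 ≈ 6.9218*I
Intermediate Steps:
Z = -50 (Z = -6 - 44 = -50)
Q(J) = -50 + J (Q(J) = J - 50 = -50 + J)
U = 71/34 (U = 2*(-213/(-204)) = 2*(-213*(-1/204)) = 2*(71/68) = 71/34 ≈ 2.0882)
sqrt(U + Q(-5*(-5 + 5))) = sqrt(71/34 + (-50 - 5*(-5 + 5))) = sqrt(71/34 + (-50 - 5*0)) = sqrt(71/34 + (-50 + 0)) = sqrt(71/34 - 50) = sqrt(-1629/34) = 3*I*sqrt(6154)/34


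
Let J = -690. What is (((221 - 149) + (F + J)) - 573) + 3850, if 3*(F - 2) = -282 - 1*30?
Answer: 2557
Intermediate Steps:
F = -102 (F = 2 + (-282 - 1*30)/3 = 2 + (-282 - 30)/3 = 2 + (⅓)*(-312) = 2 - 104 = -102)
(((221 - 149) + (F + J)) - 573) + 3850 = (((221 - 149) + (-102 - 690)) - 573) + 3850 = ((72 - 792) - 573) + 3850 = (-720 - 573) + 3850 = -1293 + 3850 = 2557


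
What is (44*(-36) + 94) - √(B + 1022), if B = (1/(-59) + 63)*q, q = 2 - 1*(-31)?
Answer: -1490 - √10792634/59 ≈ -1545.7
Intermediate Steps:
q = 33 (q = 2 + 31 = 33)
B = 122628/59 (B = (1/(-59) + 63)*33 = (-1/59 + 63)*33 = (3716/59)*33 = 122628/59 ≈ 2078.4)
(44*(-36) + 94) - √(B + 1022) = (44*(-36) + 94) - √(122628/59 + 1022) = (-1584 + 94) - √(182926/59) = -1490 - √10792634/59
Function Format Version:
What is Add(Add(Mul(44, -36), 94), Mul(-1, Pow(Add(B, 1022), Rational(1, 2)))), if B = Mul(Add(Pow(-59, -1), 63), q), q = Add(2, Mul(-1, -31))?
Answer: Add(-1490, Mul(Rational(-1, 59), Pow(10792634, Rational(1, 2)))) ≈ -1545.7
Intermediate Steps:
q = 33 (q = Add(2, 31) = 33)
B = Rational(122628, 59) (B = Mul(Add(Pow(-59, -1), 63), 33) = Mul(Add(Rational(-1, 59), 63), 33) = Mul(Rational(3716, 59), 33) = Rational(122628, 59) ≈ 2078.4)
Add(Add(Mul(44, -36), 94), Mul(-1, Pow(Add(B, 1022), Rational(1, 2)))) = Add(Add(Mul(44, -36), 94), Mul(-1, Pow(Add(Rational(122628, 59), 1022), Rational(1, 2)))) = Add(Add(-1584, 94), Mul(-1, Pow(Rational(182926, 59), Rational(1, 2)))) = Add(-1490, Mul(-1, Mul(Rational(1, 59), Pow(10792634, Rational(1, 2))))) = Add(-1490, Mul(Rational(-1, 59), Pow(10792634, Rational(1, 2))))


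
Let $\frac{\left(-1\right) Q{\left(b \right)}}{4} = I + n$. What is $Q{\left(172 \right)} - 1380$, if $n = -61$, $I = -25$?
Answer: $-1036$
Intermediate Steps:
$Q{\left(b \right)} = 344$ ($Q{\left(b \right)} = - 4 \left(-25 - 61\right) = \left(-4\right) \left(-86\right) = 344$)
$Q{\left(172 \right)} - 1380 = 344 - 1380 = -1036$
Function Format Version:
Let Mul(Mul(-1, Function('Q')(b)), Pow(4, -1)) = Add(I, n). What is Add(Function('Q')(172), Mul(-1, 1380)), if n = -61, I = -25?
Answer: -1036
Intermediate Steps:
Function('Q')(b) = 344 (Function('Q')(b) = Mul(-4, Add(-25, -61)) = Mul(-4, -86) = 344)
Add(Function('Q')(172), Mul(-1, 1380)) = Add(344, Mul(-1, 1380)) = Add(344, -1380) = -1036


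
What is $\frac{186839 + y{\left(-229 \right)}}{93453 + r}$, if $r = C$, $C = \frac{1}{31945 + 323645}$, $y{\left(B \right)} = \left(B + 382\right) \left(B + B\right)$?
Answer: $\frac{3774587850}{3020995661} \approx 1.2495$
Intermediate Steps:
$y{\left(B \right)} = 2 B \left(382 + B\right)$ ($y{\left(B \right)} = \left(382 + B\right) 2 B = 2 B \left(382 + B\right)$)
$C = \frac{1}{355590} \approx 2.8122 \cdot 10^{-6}$
$r = \frac{1}{355590} \approx 2.8122 \cdot 10^{-6}$
$\frac{186839 + y{\left(-229 \right)}}{93453 + r} = \frac{186839 + 2 \left(-229\right) \left(382 - 229\right)}{93453 + \frac{1}{355590}} = \frac{186839 + 2 \left(-229\right) 153}{\frac{33230952271}{355590}} = \left(186839 - 70074\right) \frac{355590}{33230952271} = 116765 \cdot \frac{355590}{33230952271} = \frac{3774587850}{3020995661}$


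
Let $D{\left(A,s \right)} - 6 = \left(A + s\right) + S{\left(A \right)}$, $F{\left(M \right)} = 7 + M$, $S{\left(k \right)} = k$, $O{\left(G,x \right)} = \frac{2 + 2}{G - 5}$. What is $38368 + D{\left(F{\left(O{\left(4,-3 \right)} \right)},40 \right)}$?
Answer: $38420$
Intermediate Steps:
$O{\left(G,x \right)} = \frac{4}{-5 + G}$
$D{\left(A,s \right)} = 6 + s + 2 A$ ($D{\left(A,s \right)} = 6 + \left(\left(A + s\right) + A\right) = 6 + \left(s + 2 A\right) = 6 + s + 2 A$)
$38368 + D{\left(F{\left(O{\left(4,-3 \right)} \right)},40 \right)} = 38368 + \left(6 + 40 + 2 \left(7 + \frac{4}{-5 + 4}\right)\right) = 38368 + \left(6 + 40 + 2 \left(7 + \frac{4}{-1}\right)\right) = 38368 + \left(6 + 40 + 2 \left(7 + 4 \left(-1\right)\right)\right) = 38368 + \left(6 + 40 + 2 \left(7 - 4\right)\right) = 38368 + \left(6 + 40 + 2 \cdot 3\right) = 38368 + \left(6 + 40 + 6\right) = 38368 + 52 = 38420$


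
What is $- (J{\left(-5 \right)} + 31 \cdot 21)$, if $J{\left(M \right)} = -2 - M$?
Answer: $-654$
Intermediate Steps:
$- (J{\left(-5 \right)} + 31 \cdot 21) = - (\left(-2 - -5\right) + 31 \cdot 21) = - (\left(-2 + 5\right) + 651) = - (3 + 651) = \left(-1\right) 654 = -654$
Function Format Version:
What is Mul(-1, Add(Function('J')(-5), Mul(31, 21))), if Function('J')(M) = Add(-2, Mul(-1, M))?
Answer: -654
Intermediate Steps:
Mul(-1, Add(Function('J')(-5), Mul(31, 21))) = Mul(-1, Add(Add(-2, Mul(-1, -5)), Mul(31, 21))) = Mul(-1, Add(Add(-2, 5), 651)) = Mul(-1, Add(3, 651)) = Mul(-1, 654) = -654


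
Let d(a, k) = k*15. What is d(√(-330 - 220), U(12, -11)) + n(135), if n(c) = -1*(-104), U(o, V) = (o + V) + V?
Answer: -46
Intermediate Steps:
U(o, V) = o + 2*V (U(o, V) = (V + o) + V = o + 2*V)
d(a, k) = 15*k
n(c) = 104
d(√(-330 - 220), U(12, -11)) + n(135) = 15*(12 + 2*(-11)) + 104 = 15*(12 - 22) + 104 = 15*(-10) + 104 = -150 + 104 = -46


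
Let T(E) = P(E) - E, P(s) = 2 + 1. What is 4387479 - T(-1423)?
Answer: 4386053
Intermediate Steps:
P(s) = 3
T(E) = 3 - E
4387479 - T(-1423) = 4387479 - (3 - 1*(-1423)) = 4387479 - (3 + 1423) = 4387479 - 1*1426 = 4387479 - 1426 = 4386053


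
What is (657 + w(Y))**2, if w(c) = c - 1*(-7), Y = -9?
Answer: 429025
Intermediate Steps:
w(c) = 7 + c (w(c) = c + 7 = 7 + c)
(657 + w(Y))**2 = (657 + (7 - 9))**2 = (657 - 2)**2 = 655**2 = 429025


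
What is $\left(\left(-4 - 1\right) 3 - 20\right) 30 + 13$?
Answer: $-1037$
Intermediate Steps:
$\left(\left(-4 - 1\right) 3 - 20\right) 30 + 13 = \left(\left(-5\right) 3 - 20\right) 30 + 13 = \left(-15 - 20\right) 30 + 13 = \left(-35\right) 30 + 13 = -1050 + 13 = -1037$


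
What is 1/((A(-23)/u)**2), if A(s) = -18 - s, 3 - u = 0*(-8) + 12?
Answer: 81/25 ≈ 3.2400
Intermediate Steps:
u = -9 (u = 3 - (0*(-8) + 12) = 3 - (0 + 12) = 3 - 1*12 = 3 - 12 = -9)
1/((A(-23)/u)**2) = 1/(((-18 - 1*(-23))/(-9))**2) = 1/(((-18 + 23)*(-1/9))**2) = 1/((5*(-1/9))**2) = 1/((-5/9)**2) = 1/(25/81) = 81/25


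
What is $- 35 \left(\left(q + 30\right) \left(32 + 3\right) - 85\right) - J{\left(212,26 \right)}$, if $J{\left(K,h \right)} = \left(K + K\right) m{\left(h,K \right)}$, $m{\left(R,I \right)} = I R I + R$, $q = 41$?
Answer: $-495557680$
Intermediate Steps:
$m{\left(R,I \right)} = R + R I^{2}$ ($m{\left(R,I \right)} = R I^{2} + R = R + R I^{2}$)
$J{\left(K,h \right)} = 2 K h \left(1 + K^{2}\right)$ ($J{\left(K,h \right)} = \left(K + K\right) h \left(1 + K^{2}\right) = 2 K h \left(1 + K^{2}\right)$)
$- 35 \left(\left(q + 30\right) \left(32 + 3\right) - 85\right) - J{\left(212,26 \right)} = - 35 \left(\left(41 + 30\right) \left(32 + 3\right) - 85\right) - 2 \cdot 212 \cdot 26 \left(1 + 212^{2}\right) = - 35 \left(71 \cdot 35 - 85\right) - 2 \cdot 212 \cdot 26 \left(1 + 44944\right) = - 35 \left(2485 - 85\right) - 2 \cdot 212 \cdot 26 \cdot 44945 = \left(-35\right) 2400 - 495473680 = -84000 - 495473680 = -495557680$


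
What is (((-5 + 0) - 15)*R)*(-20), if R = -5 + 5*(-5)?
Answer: -12000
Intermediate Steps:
R = -30 (R = -5 - 25 = -30)
(((-5 + 0) - 15)*R)*(-20) = (((-5 + 0) - 15)*(-30))*(-20) = ((-5 - 15)*(-30))*(-20) = -20*(-30)*(-20) = 600*(-20) = -12000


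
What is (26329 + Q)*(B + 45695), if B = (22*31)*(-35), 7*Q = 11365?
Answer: 4270454100/7 ≈ 6.1006e+8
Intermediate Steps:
Q = 11365/7 (Q = (⅐)*11365 = 11365/7 ≈ 1623.6)
B = -23870 (B = 682*(-35) = -23870)
(26329 + Q)*(B + 45695) = (26329 + 11365/7)*(-23870 + 45695) = (195668/7)*21825 = 4270454100/7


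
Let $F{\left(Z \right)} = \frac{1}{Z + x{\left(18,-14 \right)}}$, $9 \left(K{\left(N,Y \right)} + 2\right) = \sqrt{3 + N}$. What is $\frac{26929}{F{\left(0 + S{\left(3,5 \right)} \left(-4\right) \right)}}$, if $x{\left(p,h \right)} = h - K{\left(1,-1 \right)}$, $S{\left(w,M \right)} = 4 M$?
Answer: $- \frac{22351070}{9} \approx -2.4835 \cdot 10^{6}$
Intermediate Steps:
$K{\left(N,Y \right)} = -2 + \frac{\sqrt{3 + N}}{9}$
$x{\left(p,h \right)} = \frac{16}{9} + h$ ($x{\left(p,h \right)} = h - \left(-2 + \frac{\sqrt{3 + 1}}{9}\right) = h - \left(-2 + \frac{\sqrt{4}}{9}\right) = h - \left(-2 + \frac{1}{9} \cdot 2\right) = h - \left(-2 + \frac{2}{9}\right) = h - - \frac{16}{9} = h + \frac{16}{9} = \frac{16}{9} + h$)
$F{\left(Z \right)} = \frac{1}{- \frac{110}{9} + Z}$ ($F{\left(Z \right)} = \frac{1}{Z + \left(\frac{16}{9} - 14\right)} = \frac{1}{Z - \frac{110}{9}} = \frac{1}{- \frac{110}{9} + Z}$)
$\frac{26929}{F{\left(0 + S{\left(3,5 \right)} \left(-4\right) \right)}} = \frac{26929}{9 \frac{1}{-110 + 9 \left(0 + 4 \cdot 5 \left(-4\right)\right)}} = \frac{26929}{9 \frac{1}{-110 + 9 \left(0 + 20 \left(-4\right)\right)}} = \frac{26929}{9 \frac{1}{-110 + 9 \left(0 - 80\right)}} = \frac{26929}{9 \frac{1}{-110 + 9 \left(-80\right)}} = \frac{26929}{9 \frac{1}{-110 - 720}} = \frac{26929}{9 \frac{1}{-830}} = \frac{26929}{9 \left(- \frac{1}{830}\right)} = \frac{26929}{- \frac{9}{830}} = 26929 \left(- \frac{830}{9}\right) = - \frac{22351070}{9}$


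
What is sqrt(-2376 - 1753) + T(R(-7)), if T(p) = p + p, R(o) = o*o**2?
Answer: -686 + I*sqrt(4129) ≈ -686.0 + 64.257*I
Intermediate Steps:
R(o) = o**3
T(p) = 2*p
sqrt(-2376 - 1753) + T(R(-7)) = sqrt(-2376 - 1753) + 2*(-7)**3 = sqrt(-4129) + 2*(-343) = I*sqrt(4129) - 686 = -686 + I*sqrt(4129)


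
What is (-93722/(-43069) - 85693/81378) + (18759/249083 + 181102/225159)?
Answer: 11929127370475107229/5956501553779972338 ≈ 2.0027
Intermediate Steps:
(-93722/(-43069) - 85693/81378) + (18759/249083 + 181102/225159) = (-93722*(-1/43069) - 85693*1/81378) + (18759*(1/249083) + 181102*(1/225159)) = (93722/43069 - 85693/81378) + (18759/249083 + 181102/225159) = 3936197099/3504869082 + 49333187147/56083279197 = 11929127370475107229/5956501553779972338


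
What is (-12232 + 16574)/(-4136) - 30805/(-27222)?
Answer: 2302889/28147548 ≈ 0.081815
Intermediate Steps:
(-12232 + 16574)/(-4136) - 30805/(-27222) = 4342*(-1/4136) - 30805*(-1/27222) = -2171/2068 + 30805/27222 = 2302889/28147548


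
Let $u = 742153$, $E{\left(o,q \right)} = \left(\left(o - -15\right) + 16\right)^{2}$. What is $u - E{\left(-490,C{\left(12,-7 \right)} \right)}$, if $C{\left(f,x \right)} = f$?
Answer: $531472$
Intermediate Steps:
$E{\left(o,q \right)} = \left(31 + o\right)^{2}$ ($E{\left(o,q \right)} = \left(\left(o + 15\right) + 16\right)^{2} = \left(\left(15 + o\right) + 16\right)^{2} = \left(31 + o\right)^{2}$)
$u - E{\left(-490,C{\left(12,-7 \right)} \right)} = 742153 - \left(31 - 490\right)^{2} = 742153 - \left(-459\right)^{2} = 742153 - 210681 = 531472$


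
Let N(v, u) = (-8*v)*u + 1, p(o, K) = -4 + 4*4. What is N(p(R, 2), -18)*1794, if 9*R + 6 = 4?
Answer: 3101826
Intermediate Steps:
R = -2/9 (R = -2/3 + (1/9)*4 = -2/3 + 4/9 = -2/9 ≈ -0.22222)
p(o, K) = 12 (p(o, K) = -4 + 16 = 12)
N(v, u) = 1 - 8*u*v (N(v, u) = -8*u*v + 1 = 1 - 8*u*v)
N(p(R, 2), -18)*1794 = (1 - 8*(-18)*12)*1794 = (1 + 1728)*1794 = 1729*1794 = 3101826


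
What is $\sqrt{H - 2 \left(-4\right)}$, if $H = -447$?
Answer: $i \sqrt{439} \approx 20.952 i$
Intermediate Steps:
$\sqrt{H - 2 \left(-4\right)} = \sqrt{-447 - 2 \left(-4\right)} = \sqrt{-447 - -8} = \sqrt{-447 + 8} = \sqrt{-439} = i \sqrt{439}$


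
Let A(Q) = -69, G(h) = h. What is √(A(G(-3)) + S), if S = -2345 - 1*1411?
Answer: 15*I*√17 ≈ 61.847*I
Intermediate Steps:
S = -3756 (S = -2345 - 1411 = -3756)
√(A(G(-3)) + S) = √(-69 - 3756) = √(-3825) = 15*I*√17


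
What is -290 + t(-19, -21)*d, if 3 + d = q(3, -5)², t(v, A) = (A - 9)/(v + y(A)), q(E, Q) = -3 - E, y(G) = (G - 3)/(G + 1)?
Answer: -20860/89 ≈ -234.38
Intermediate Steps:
y(G) = (-3 + G)/(1 + G)
t(v, A) = (-9 + A)/(v + (-3 + A)/(1 + A)) (t(v, A) = (A - 9)/(v + (-3 + A)/(1 + A)) = (-9 + A)/(v + (-3 + A)/(1 + A)))
d = 33 (d = -3 + (-3 - 1*3)² = -3 + (-3 - 3)² = -3 + (-6)² = -3 + 36 = 33)
-290 + t(-19, -21)*d = -290 + ((1 - 21)*(-9 - 21)/(-3 - 21 - 19*(1 - 21)))*33 = -290 + (-20*(-30)/(-3 - 21 - 19*(-20)))*33 = -290 + (-20*(-30)/(-3 - 21 + 380))*33 = -290 + (-20*(-30)/356)*33 = -290 + ((1/356)*(-20)*(-30))*33 = -290 + (150/89)*33 = -290 + 4950/89 = -20860/89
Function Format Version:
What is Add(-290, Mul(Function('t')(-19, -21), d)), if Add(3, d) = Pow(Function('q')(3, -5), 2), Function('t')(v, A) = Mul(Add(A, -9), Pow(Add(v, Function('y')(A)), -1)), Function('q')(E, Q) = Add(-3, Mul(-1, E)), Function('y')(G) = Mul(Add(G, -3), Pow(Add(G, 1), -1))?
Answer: Rational(-20860, 89) ≈ -234.38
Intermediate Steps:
Function('y')(G) = Mul(Pow(Add(1, G), -1), Add(-3, G)) (Function('y')(G) = Mul(Add(-3, G), Pow(Add(1, G), -1)) = Mul(Pow(Add(1, G), -1), Add(-3, G)))
Function('t')(v, A) = Mul(Pow(Add(v, Mul(Pow(Add(1, A), -1), Add(-3, A))), -1), Add(-9, A)) (Function('t')(v, A) = Mul(Add(A, -9), Pow(Add(v, Mul(Pow(Add(1, A), -1), Add(-3, A))), -1)) = Mul(Add(-9, A), Pow(Add(v, Mul(Pow(Add(1, A), -1), Add(-3, A))), -1)) = Mul(Pow(Add(v, Mul(Pow(Add(1, A), -1), Add(-3, A))), -1), Add(-9, A)))
d = 33 (d = Add(-3, Pow(Add(-3, Mul(-1, 3)), 2)) = Add(-3, Pow(Add(-3, -3), 2)) = Add(-3, Pow(-6, 2)) = Add(-3, 36) = 33)
Add(-290, Mul(Function('t')(-19, -21), d)) = Add(-290, Mul(Mul(Pow(Add(-3, -21, Mul(-19, Add(1, -21))), -1), Add(1, -21), Add(-9, -21)), 33)) = Add(-290, Mul(Mul(Pow(Add(-3, -21, Mul(-19, -20)), -1), -20, -30), 33)) = Add(-290, Mul(Mul(Pow(Add(-3, -21, 380), -1), -20, -30), 33)) = Add(-290, Mul(Mul(Pow(356, -1), -20, -30), 33)) = Add(-290, Mul(Mul(Rational(1, 356), -20, -30), 33)) = Add(-290, Mul(Rational(150, 89), 33)) = Add(-290, Rational(4950, 89)) = Rational(-20860, 89)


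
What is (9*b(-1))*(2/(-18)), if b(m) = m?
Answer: 1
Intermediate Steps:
(9*b(-1))*(2/(-18)) = (9*(-1))*(2/(-18)) = -18*(-1)/18 = -9*(-1/9) = 1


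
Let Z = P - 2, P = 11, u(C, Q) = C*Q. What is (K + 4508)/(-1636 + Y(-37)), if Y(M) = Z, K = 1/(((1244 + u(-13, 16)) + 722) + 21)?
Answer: -8019733/2894433 ≈ -2.7707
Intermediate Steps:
Z = 9 (Z = 11 - 2 = 9)
K = 1/1779 (K = 1/(((1244 - 13*16) + 722) + 21) = 1/(((1244 - 208) + 722) + 21) = 1/((1036 + 722) + 21) = 1/(1758 + 21) = 1/1779 ≈ 0.00056211)
Y(M) = 9
(K + 4508)/(-1636 + Y(-37)) = (1/1779 + 4508)/(-1636 + 9) = (8019733/1779)/(-1627) = (8019733/1779)*(-1/1627) = -8019733/2894433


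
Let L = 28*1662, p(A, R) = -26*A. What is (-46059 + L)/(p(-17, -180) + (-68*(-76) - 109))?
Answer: 477/5501 ≈ 0.086712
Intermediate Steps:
L = 46536
(-46059 + L)/(p(-17, -180) + (-68*(-76) - 109)) = (-46059 + 46536)/(-26*(-17) + (-68*(-76) - 109)) = 477/(442 + (5168 - 109)) = 477/(442 + 5059) = 477/5501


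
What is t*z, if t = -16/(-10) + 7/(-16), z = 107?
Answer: 9951/80 ≈ 124.39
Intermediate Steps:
t = 93/80 (t = -16*(-⅒) + 7*(-1/16) = 8/5 - 7/16 = 93/80 ≈ 1.1625)
t*z = (93/80)*107 = 9951/80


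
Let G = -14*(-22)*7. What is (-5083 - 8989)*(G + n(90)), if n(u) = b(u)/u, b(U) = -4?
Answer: -1365237296/45 ≈ -3.0339e+7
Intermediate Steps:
n(u) = -4/u
G = 2156 (G = 308*7 = 2156)
(-5083 - 8989)*(G + n(90)) = (-5083 - 8989)*(2156 - 4/90) = -14072*(2156 - 4*1/90) = -14072*(2156 - 2/45) = -14072*97018/45 = -1365237296/45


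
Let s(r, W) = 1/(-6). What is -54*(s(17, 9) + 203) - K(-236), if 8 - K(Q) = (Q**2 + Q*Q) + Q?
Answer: 100195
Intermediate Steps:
s(r, W) = -1/6
K(Q) = 8 - Q - 2*Q**2 (K(Q) = 8 - ((Q**2 + Q*Q) + Q) = 8 - ((Q**2 + Q**2) + Q) = 8 - (2*Q**2 + Q) = 8 - (Q + 2*Q**2) = 8 + (-Q - 2*Q**2) = 8 - Q - 2*Q**2)
-54*(s(17, 9) + 203) - K(-236) = -54*(-1/6 + 203) - (8 - 1*(-236) - 2*(-236)**2) = -54*1217/6 - (8 + 236 - 2*55696) = -10953 - (8 + 236 - 111392) = -10953 - 1*(-111148) = -10953 + 111148 = 100195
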